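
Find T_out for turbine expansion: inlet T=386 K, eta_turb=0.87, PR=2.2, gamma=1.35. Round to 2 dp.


T_out = T_in * (1 - eta * (1 - PR^(-(gamma-1)/gamma)))
Exponent = -(1.35-1)/1.35 = -0.25925926
PR^exp = 2.2^(-0.25925926) = 0.81512413
Factor = 1 - 0.87*(1 - 0.81512413) = 0.83915799
T_out = 386 * 0.83915799 = 323.91 K


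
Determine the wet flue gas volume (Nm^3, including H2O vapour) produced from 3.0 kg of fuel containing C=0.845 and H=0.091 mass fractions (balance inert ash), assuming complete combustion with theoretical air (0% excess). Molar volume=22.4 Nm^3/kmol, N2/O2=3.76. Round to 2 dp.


Per kg fuel: CO2 = (C/12 kmol)*22.4 = (0.845/12)*22.4 = 1.57733 Nm^3
Per kg fuel: H2O = (H/2 kmol)*22.4 = (0.091/2)*22.4 = 1.01920 Nm^3
O2 needed per kg fuel = C/12 + H/4 = 0.845/12 + 0.091/4 = 0.09316667 kmol
Per kg fuel: N2 = O2*3.76*22.4 = 0.09316667*3.76*22.4 = 7.84687 Nm^3
Total per kg = 1.57733 + 1.01920 + 7.84687 = 10.44340 Nm^3
Total = 10.44340 * 3.0 = 31.33 Nm^3


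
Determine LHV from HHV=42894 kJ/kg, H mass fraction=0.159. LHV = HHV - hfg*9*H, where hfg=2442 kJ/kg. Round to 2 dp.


LHV = HHV - hfg * 9 * H
Water correction = 2442 * 9 * 0.159 = 3494.502 kJ/kg
LHV = 42894 - 3494.502 = 39399.50 kJ/kg


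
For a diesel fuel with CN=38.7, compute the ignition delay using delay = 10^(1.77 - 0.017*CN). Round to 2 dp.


delay = 10^(1.77 - 0.017*CN)
Exponent = 1.77 - 0.017*38.7 = 1.1121
delay = 10^1.1121 = 12.94 ms


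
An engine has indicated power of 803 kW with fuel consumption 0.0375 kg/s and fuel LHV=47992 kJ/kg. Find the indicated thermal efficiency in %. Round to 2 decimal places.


eta_ith = (IP / (mf * LHV)) * 100
Denominator = 0.0375 * 47992 = 1799.7000 kW
eta_ith = (803 / 1799.7000) * 100 = 44.62%


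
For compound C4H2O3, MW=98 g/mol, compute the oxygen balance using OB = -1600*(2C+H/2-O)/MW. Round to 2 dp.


OB = -1600 * (2C + H/2 - O) / MW
Inner = 2*4 + 2/2 - 3 = 6.00
OB = -1600 * 6.00 / 98 = -97.96%


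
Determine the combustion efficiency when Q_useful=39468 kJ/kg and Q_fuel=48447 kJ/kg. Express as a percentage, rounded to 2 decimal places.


Efficiency = (Q_useful / Q_fuel) * 100
Efficiency = (39468 / 48447) * 100
Efficiency = 0.8147 * 100 = 81.47%


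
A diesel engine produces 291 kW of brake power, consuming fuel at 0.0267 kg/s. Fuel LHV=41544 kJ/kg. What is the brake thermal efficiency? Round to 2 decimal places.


eta_BTE = (BP / (mf * LHV)) * 100
Denominator = 0.0267 * 41544 = 1109.2248 kW
eta_BTE = (291 / 1109.2248) * 100 = 26.23%


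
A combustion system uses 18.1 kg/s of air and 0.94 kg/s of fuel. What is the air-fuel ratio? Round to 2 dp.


AFR = m_air / m_fuel
AFR = 18.1 / 0.94 = 19.26


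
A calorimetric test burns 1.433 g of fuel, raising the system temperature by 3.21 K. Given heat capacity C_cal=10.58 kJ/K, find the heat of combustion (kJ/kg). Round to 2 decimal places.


Hc = C_cal * delta_T / m_fuel
Q_released = 10.58 * 3.21 = 33.9618 kJ
m_fuel = 1.433 g = 1.433/1000 kg = 0.001433 kg
Hc = 33.9618 / 0.001433 = 23699.79 kJ/kg


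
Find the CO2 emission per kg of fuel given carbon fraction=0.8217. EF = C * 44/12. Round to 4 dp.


EF = C_frac * (M_CO2 / M_C)
EF = 0.8217 * (44/12)
EF = 0.8217 * 3.666667 = 3.0129 kg_CO2/kg_fuel


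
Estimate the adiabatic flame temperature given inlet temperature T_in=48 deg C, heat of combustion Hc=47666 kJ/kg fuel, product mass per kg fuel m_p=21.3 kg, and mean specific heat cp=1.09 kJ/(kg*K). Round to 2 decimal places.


T_ad = T_in + Hc / (m_p * cp)
Denominator = 21.3 * 1.09 = 23.2170
Temperature rise = 47666 / 23.2170 = 2053.06 K
T_ad = 48 + 2053.06 = 2101.06 deg C


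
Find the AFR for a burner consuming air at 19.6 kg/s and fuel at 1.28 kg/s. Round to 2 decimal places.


AFR = m_air / m_fuel
AFR = 19.6 / 1.28 = 15.31


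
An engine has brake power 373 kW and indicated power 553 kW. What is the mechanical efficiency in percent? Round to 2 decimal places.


eta_mech = (BP / IP) * 100
Ratio = 373 / 553 = 0.6745
eta_mech = 0.6745 * 100 = 67.45%


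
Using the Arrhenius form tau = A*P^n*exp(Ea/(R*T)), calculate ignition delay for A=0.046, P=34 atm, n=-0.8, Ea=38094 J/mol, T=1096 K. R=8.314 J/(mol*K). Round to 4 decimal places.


tau = A * P^n * exp(Ea/(R*T))
P^n = 34^(-0.8) = 0.05954110
Ea/(R*T) = 38094/(8.314*1096) = 4.180575
exp(Ea/(R*T)) = 65.403439
tau = 0.046 * 0.05954110 * 65.403439 = 0.1791 ms


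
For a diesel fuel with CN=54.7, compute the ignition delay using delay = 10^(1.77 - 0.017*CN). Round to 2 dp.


delay = 10^(1.77 - 0.017*CN)
Exponent = 1.77 - 0.017*54.7 = 0.8401
delay = 10^0.8401 = 6.92 ms


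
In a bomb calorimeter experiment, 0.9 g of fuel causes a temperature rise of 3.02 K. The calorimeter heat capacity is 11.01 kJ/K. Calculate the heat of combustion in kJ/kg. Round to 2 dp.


Hc = C_cal * delta_T / m_fuel
Q_released = 11.01 * 3.02 = 33.2502 kJ
m_fuel = 0.9 g = 0.9/1000 kg = 0.000900 kg
Hc = 33.2502 / 0.000900 = 36944.67 kJ/kg


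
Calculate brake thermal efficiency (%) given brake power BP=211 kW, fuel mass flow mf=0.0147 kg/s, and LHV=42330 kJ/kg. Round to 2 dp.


eta_BTE = (BP / (mf * LHV)) * 100
Denominator = 0.0147 * 42330 = 622.2510 kW
eta_BTE = (211 / 622.2510) * 100 = 33.91%


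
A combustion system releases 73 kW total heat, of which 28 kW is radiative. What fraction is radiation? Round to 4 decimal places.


f_rad = Q_rad / Q_total
f_rad = 28 / 73 = 0.3836


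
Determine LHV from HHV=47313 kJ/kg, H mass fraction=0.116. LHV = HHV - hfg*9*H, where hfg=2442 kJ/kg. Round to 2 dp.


LHV = HHV - hfg * 9 * H
Water correction = 2442 * 9 * 0.116 = 2549.448 kJ/kg
LHV = 47313 - 2549.448 = 44763.55 kJ/kg


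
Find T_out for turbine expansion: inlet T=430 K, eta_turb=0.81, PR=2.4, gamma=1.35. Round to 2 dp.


T_out = T_in * (1 - eta * (1 - PR^(-(gamma-1)/gamma)))
Exponent = -(1.35-1)/1.35 = -0.25925926
PR^exp = 2.4^(-0.25925926) = 0.79694200
Factor = 1 - 0.81*(1 - 0.79694200) = 0.83552302
T_out = 430 * 0.83552302 = 359.27 K


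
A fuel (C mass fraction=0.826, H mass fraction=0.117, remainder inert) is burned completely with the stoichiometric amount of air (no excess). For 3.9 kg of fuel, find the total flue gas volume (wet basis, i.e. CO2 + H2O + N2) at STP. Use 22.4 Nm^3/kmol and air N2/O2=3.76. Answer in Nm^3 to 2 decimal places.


Per kg fuel: CO2 = (C/12 kmol)*22.4 = (0.826/12)*22.4 = 1.54187 Nm^3
Per kg fuel: H2O = (H/2 kmol)*22.4 = (0.117/2)*22.4 = 1.31040 Nm^3
O2 needed per kg fuel = C/12 + H/4 = 0.826/12 + 0.117/4 = 0.09808333 kmol
Per kg fuel: N2 = O2*3.76*22.4 = 0.09808333*3.76*22.4 = 8.26097 Nm^3
Total per kg = 1.54187 + 1.31040 + 8.26097 = 11.11324 Nm^3
Total = 11.11324 * 3.9 = 43.34 Nm^3


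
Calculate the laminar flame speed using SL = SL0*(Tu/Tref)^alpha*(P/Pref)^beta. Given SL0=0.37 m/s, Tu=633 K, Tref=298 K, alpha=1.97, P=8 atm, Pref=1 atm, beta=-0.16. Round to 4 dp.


SL = SL0 * (Tu/Tref)^alpha * (P/Pref)^beta
T ratio = 633/298 = 2.12416107
(T ratio)^alpha = 2.12416107^1.97 = 4.411226
(P/Pref)^beta = 8^(-0.16) = 0.716978
SL = 0.37 * 4.411226 * 0.716978 = 1.1702 m/s


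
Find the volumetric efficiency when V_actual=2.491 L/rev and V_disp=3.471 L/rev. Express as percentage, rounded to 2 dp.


eta_v = (V_actual / V_disp) * 100
Ratio = 2.491 / 3.471 = 0.7177
eta_v = 0.7177 * 100 = 71.77%


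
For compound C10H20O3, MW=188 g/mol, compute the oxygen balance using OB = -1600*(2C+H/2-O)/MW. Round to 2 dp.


OB = -1600 * (2C + H/2 - O) / MW
Inner = 2*10 + 20/2 - 3 = 27.00
OB = -1600 * 27.00 / 188 = -229.79%


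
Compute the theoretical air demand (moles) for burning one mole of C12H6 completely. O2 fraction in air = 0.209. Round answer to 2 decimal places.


Balanced combustion: C12H6 + 13.5 O2 -> 12 CO2 + 3 H2O
O2 needed = C + H/4 = 12 + 6/4 = 13.50 moles
Air moles = O2 / 0.209 = 13.50 / 0.209 = 64.59 moles air


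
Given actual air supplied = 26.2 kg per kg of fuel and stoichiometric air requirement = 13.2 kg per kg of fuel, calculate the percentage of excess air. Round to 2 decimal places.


Excess air = actual - stoichiometric = 26.2 - 13.2 = 13.00 kg/kg fuel
Excess air % = (excess / stoich) * 100 = (13.00 / 13.2) * 100 = 98.48%


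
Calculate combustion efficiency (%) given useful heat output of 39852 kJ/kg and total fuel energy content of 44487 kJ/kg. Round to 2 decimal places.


Efficiency = (Q_useful / Q_fuel) * 100
Efficiency = (39852 / 44487) * 100
Efficiency = 0.8958 * 100 = 89.58%


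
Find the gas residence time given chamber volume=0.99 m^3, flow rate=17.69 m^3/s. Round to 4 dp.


tau = V / Q_flow
tau = 0.99 / 17.69 = 0.0560 s


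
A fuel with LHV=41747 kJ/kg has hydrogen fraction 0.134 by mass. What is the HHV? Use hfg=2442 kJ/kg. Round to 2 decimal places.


HHV = LHV + hfg * 9 * H
Water addition = 2442 * 9 * 0.134 = 2945.052 kJ/kg
HHV = 41747 + 2945.052 = 44692.05 kJ/kg


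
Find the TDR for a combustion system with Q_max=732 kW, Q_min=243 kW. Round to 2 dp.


TDR = Q_max / Q_min
TDR = 732 / 243 = 3.01


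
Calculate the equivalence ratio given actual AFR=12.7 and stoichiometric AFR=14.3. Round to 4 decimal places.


phi = AFR_stoich / AFR_actual
phi = 14.3 / 12.7 = 1.1260


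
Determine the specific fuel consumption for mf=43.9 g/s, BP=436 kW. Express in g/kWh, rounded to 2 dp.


SFC = (mf / BP) * 3600
Rate = 43.9 / 436 = 0.100688 g/(s*kW)
SFC = 0.100688 * 3600 = 362.48 g/kWh


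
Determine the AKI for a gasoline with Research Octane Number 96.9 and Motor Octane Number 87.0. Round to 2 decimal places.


AKI = (RON + MON) / 2
AKI = (96.9 + 87.0) / 2
AKI = 183.9 / 2 = 91.95


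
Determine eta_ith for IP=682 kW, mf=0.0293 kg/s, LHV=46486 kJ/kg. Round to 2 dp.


eta_ith = (IP / (mf * LHV)) * 100
Denominator = 0.0293 * 46486 = 1362.0398 kW
eta_ith = (682 / 1362.0398) * 100 = 50.07%


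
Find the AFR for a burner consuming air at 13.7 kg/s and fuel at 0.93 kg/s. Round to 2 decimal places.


AFR = m_air / m_fuel
AFR = 13.7 / 0.93 = 14.73


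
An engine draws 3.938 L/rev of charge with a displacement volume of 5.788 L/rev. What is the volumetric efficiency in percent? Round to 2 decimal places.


eta_v = (V_actual / V_disp) * 100
Ratio = 3.938 / 5.788 = 0.6804
eta_v = 0.6804 * 100 = 68.04%


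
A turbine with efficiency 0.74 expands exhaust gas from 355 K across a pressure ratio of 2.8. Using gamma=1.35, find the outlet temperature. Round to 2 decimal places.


T_out = T_in * (1 - eta * (1 - PR^(-(gamma-1)/gamma)))
Exponent = -(1.35-1)/1.35 = -0.25925926
PR^exp = 2.8^(-0.25925926) = 0.76572026
Factor = 1 - 0.74*(1 - 0.76572026) = 0.82663299
T_out = 355 * 0.82663299 = 293.45 K


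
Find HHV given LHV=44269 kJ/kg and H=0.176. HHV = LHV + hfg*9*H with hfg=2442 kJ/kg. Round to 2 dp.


HHV = LHV + hfg * 9 * H
Water addition = 2442 * 9 * 0.176 = 3868.128 kJ/kg
HHV = 44269 + 3868.128 = 48137.13 kJ/kg


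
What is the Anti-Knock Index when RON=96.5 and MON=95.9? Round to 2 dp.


AKI = (RON + MON) / 2
AKI = (96.5 + 95.9) / 2
AKI = 192.4 / 2 = 96.20


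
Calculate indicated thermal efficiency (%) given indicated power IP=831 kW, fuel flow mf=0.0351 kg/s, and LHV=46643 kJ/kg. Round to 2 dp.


eta_ith = (IP / (mf * LHV)) * 100
Denominator = 0.0351 * 46643 = 1637.1693 kW
eta_ith = (831 / 1637.1693) * 100 = 50.76%


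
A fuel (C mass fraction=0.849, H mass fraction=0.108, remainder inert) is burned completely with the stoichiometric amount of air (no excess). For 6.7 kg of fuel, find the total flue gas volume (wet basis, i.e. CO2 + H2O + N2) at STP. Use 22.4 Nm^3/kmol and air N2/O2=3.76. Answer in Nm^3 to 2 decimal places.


Per kg fuel: CO2 = (C/12 kmol)*22.4 = (0.849/12)*22.4 = 1.58480 Nm^3
Per kg fuel: H2O = (H/2 kmol)*22.4 = (0.108/2)*22.4 = 1.20960 Nm^3
O2 needed per kg fuel = C/12 + H/4 = 0.849/12 + 0.108/4 = 0.09775000 kmol
Per kg fuel: N2 = O2*3.76*22.4 = 0.09775000*3.76*22.4 = 8.23290 Nm^3
Total per kg = 1.58480 + 1.20960 + 8.23290 = 11.02730 Nm^3
Total = 11.02730 * 6.7 = 73.88 Nm^3


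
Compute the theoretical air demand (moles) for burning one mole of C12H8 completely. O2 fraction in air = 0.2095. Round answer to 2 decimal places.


Balanced combustion: C12H8 + 14 O2 -> 12 CO2 + 4 H2O
O2 needed = C + H/4 = 12 + 8/4 = 14.00 moles
Air moles = O2 / 0.2095 = 14.00 / 0.2095 = 66.83 moles air


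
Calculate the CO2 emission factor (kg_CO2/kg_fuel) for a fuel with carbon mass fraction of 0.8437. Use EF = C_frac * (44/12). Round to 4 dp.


EF = C_frac * (M_CO2 / M_C)
EF = 0.8437 * (44/12)
EF = 0.8437 * 3.666667 = 3.0936 kg_CO2/kg_fuel


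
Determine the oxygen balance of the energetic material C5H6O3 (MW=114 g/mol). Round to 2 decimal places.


OB = -1600 * (2C + H/2 - O) / MW
Inner = 2*5 + 6/2 - 3 = 10.00
OB = -1600 * 10.00 / 114 = -140.35%


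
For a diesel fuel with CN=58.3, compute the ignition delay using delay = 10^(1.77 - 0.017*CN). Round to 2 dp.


delay = 10^(1.77 - 0.017*CN)
Exponent = 1.77 - 0.017*58.3 = 0.7789
delay = 10^0.7789 = 6.01 ms


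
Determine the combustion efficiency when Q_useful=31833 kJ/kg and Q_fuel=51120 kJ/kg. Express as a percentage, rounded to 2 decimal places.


Efficiency = (Q_useful / Q_fuel) * 100
Efficiency = (31833 / 51120) * 100
Efficiency = 0.6227 * 100 = 62.27%


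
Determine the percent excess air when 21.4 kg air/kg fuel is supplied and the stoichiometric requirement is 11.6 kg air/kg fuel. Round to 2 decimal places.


Excess air = actual - stoichiometric = 21.4 - 11.6 = 9.80 kg/kg fuel
Excess air % = (excess / stoich) * 100 = (9.80 / 11.6) * 100 = 84.48%


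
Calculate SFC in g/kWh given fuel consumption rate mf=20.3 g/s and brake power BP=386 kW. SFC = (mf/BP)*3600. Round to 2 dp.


SFC = (mf / BP) * 3600
Rate = 20.3 / 386 = 0.052591 g/(s*kW)
SFC = 0.052591 * 3600 = 189.33 g/kWh


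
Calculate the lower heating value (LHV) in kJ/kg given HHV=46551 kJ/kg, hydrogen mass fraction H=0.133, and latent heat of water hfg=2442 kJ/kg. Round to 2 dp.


LHV = HHV - hfg * 9 * H
Water correction = 2442 * 9 * 0.133 = 2923.074 kJ/kg
LHV = 46551 - 2923.074 = 43627.93 kJ/kg


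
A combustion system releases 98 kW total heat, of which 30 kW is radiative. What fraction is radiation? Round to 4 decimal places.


f_rad = Q_rad / Q_total
f_rad = 30 / 98 = 0.3061


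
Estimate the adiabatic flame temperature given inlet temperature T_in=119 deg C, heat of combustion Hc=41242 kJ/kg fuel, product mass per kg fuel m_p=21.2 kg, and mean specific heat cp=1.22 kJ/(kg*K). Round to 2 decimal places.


T_ad = T_in + Hc / (m_p * cp)
Denominator = 21.2 * 1.22 = 25.8640
Temperature rise = 41242 / 25.8640 = 1594.57 K
T_ad = 119 + 1594.57 = 1713.57 deg C


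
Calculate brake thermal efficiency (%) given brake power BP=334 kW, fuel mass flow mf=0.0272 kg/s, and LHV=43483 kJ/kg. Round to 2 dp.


eta_BTE = (BP / (mf * LHV)) * 100
Denominator = 0.0272 * 43483 = 1182.7376 kW
eta_BTE = (334 / 1182.7376) * 100 = 28.24%


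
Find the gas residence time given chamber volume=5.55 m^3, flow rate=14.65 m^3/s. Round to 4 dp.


tau = V / Q_flow
tau = 5.55 / 14.65 = 0.3788 s


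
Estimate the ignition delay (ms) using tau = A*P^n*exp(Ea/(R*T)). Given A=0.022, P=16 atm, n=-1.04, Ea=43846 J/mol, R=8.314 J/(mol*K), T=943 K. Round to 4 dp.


tau = A * P^n * exp(Ea/(R*T))
P^n = 16^(-1.04) = 0.05593907
Ea/(R*T) = 43846/(8.314*943) = 5.592529
exp(Ea/(R*T)) = 268.413655
tau = 0.022 * 0.05593907 * 268.413655 = 0.3303 ms


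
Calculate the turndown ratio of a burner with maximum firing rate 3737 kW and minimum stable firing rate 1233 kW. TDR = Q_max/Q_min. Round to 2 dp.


TDR = Q_max / Q_min
TDR = 3737 / 1233 = 3.03


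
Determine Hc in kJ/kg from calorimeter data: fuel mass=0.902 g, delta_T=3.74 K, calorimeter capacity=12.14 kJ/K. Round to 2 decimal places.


Hc = C_cal * delta_T / m_fuel
Q_released = 12.14 * 3.74 = 45.4036 kJ
m_fuel = 0.902 g = 0.902/1000 kg = 0.000902 kg
Hc = 45.4036 / 0.000902 = 50336.59 kJ/kg


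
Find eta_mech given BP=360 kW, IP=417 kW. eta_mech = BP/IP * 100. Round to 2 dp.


eta_mech = (BP / IP) * 100
Ratio = 360 / 417 = 0.8633
eta_mech = 0.8633 * 100 = 86.33%


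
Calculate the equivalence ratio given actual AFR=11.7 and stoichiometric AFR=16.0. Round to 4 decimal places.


phi = AFR_stoich / AFR_actual
phi = 16.0 / 11.7 = 1.3675


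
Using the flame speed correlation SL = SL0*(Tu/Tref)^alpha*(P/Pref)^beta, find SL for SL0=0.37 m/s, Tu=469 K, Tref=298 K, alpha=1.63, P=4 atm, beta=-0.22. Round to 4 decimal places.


SL = SL0 * (Tu/Tref)^alpha * (P/Pref)^beta
T ratio = 469/298 = 1.57382550
(T ratio)^alpha = 1.57382550^1.63 = 2.094302
(P/Pref)^beta = 4^(-0.22) = 0.737135
SL = 0.37 * 2.094302 * 0.737135 = 0.5712 m/s


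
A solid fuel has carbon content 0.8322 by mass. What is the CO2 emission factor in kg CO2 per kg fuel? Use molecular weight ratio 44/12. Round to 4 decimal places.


EF = C_frac * (M_CO2 / M_C)
EF = 0.8322 * (44/12)
EF = 0.8322 * 3.666667 = 3.0514 kg_CO2/kg_fuel


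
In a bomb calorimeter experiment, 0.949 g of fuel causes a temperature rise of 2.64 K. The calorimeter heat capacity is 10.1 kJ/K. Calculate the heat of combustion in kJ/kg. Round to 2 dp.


Hc = C_cal * delta_T / m_fuel
Q_released = 10.1 * 2.64 = 26.6640 kJ
m_fuel = 0.949 g = 0.949/1000 kg = 0.000949 kg
Hc = 26.6640 / 0.000949 = 28096.94 kJ/kg


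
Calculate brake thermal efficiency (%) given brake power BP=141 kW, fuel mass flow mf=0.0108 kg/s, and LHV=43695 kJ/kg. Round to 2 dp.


eta_BTE = (BP / (mf * LHV)) * 100
Denominator = 0.0108 * 43695 = 471.9060 kW
eta_BTE = (141 / 471.9060) * 100 = 29.88%


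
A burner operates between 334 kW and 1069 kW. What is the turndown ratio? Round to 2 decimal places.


TDR = Q_max / Q_min
TDR = 1069 / 334 = 3.20


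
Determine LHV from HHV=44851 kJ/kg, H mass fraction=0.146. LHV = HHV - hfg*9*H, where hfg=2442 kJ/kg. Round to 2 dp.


LHV = HHV - hfg * 9 * H
Water correction = 2442 * 9 * 0.146 = 3208.788 kJ/kg
LHV = 44851 - 3208.788 = 41642.21 kJ/kg


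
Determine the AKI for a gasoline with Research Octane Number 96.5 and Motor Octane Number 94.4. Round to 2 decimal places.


AKI = (RON + MON) / 2
AKI = (96.5 + 94.4) / 2
AKI = 190.9 / 2 = 95.45


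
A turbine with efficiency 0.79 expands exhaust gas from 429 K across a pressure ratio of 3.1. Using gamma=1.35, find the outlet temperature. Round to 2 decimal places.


T_out = T_in * (1 - eta * (1 - PR^(-(gamma-1)/gamma)))
Exponent = -(1.35-1)/1.35 = -0.25925926
PR^exp = 3.1^(-0.25925926) = 0.74577862
Factor = 1 - 0.79*(1 - 0.74577862) = 0.79916511
T_out = 429 * 0.79916511 = 342.84 K


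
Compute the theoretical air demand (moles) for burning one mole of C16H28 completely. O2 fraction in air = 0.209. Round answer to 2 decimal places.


Balanced combustion: C16H28 + 23 O2 -> 16 CO2 + 14 H2O
O2 needed = C + H/4 = 16 + 28/4 = 23.00 moles
Air moles = O2 / 0.209 = 23.00 / 0.209 = 110.05 moles air


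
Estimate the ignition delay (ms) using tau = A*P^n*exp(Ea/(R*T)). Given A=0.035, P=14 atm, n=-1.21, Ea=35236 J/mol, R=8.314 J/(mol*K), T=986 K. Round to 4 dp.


tau = A * P^n * exp(Ea/(R*T))
P^n = 14^(-1.21) = 0.04103790
Ea/(R*T) = 35236/(8.314*986) = 4.298329
exp(Ea/(R*T)) = 73.576753
tau = 0.035 * 0.04103790 * 73.576753 = 0.1057 ms


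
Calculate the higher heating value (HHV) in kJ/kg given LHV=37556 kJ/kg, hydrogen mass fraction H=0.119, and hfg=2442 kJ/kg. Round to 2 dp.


HHV = LHV + hfg * 9 * H
Water addition = 2442 * 9 * 0.119 = 2615.382 kJ/kg
HHV = 37556 + 2615.382 = 40171.38 kJ/kg


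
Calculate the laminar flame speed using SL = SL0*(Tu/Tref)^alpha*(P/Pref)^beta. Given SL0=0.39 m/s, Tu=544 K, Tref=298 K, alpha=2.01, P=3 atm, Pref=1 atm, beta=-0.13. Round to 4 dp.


SL = SL0 * (Tu/Tref)^alpha * (P/Pref)^beta
T ratio = 544/298 = 1.82550336
(T ratio)^alpha = 1.82550336^2.01 = 3.352580
(P/Pref)^beta = 3^(-0.13) = 0.866910
SL = 0.39 * 3.352580 * 0.866910 = 1.1335 m/s


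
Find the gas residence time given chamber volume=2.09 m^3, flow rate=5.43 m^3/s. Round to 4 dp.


tau = V / Q_flow
tau = 2.09 / 5.43 = 0.3849 s


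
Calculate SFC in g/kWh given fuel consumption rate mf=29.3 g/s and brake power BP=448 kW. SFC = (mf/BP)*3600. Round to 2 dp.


SFC = (mf / BP) * 3600
Rate = 29.3 / 448 = 0.065402 g/(s*kW)
SFC = 0.065402 * 3600 = 235.45 g/kWh


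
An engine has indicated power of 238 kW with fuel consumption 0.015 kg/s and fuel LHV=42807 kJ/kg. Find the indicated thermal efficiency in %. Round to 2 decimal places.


eta_ith = (IP / (mf * LHV)) * 100
Denominator = 0.015 * 42807 = 642.1050 kW
eta_ith = (238 / 642.1050) * 100 = 37.07%


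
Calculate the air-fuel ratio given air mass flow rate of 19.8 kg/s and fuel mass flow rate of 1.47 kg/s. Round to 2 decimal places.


AFR = m_air / m_fuel
AFR = 19.8 / 1.47 = 13.47


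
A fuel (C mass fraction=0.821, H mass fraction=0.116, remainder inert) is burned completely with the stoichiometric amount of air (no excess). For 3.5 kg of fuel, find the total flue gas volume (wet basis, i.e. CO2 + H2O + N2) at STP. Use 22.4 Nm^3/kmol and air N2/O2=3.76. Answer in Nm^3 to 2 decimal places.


Per kg fuel: CO2 = (C/12 kmol)*22.4 = (0.821/12)*22.4 = 1.53253 Nm^3
Per kg fuel: H2O = (H/2 kmol)*22.4 = (0.116/2)*22.4 = 1.29920 Nm^3
O2 needed per kg fuel = C/12 + H/4 = 0.821/12 + 0.116/4 = 0.09741667 kmol
Per kg fuel: N2 = O2*3.76*22.4 = 0.09741667*3.76*22.4 = 8.20482 Nm^3
Total per kg = 1.53253 + 1.29920 + 8.20482 = 11.03655 Nm^3
Total = 11.03655 * 3.5 = 38.63 Nm^3


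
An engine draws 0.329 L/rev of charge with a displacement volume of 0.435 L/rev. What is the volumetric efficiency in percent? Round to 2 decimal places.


eta_v = (V_actual / V_disp) * 100
Ratio = 0.329 / 0.435 = 0.7563
eta_v = 0.7563 * 100 = 75.63%


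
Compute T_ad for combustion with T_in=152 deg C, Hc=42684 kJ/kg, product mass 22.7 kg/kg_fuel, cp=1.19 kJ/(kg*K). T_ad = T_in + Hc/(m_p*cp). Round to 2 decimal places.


T_ad = T_in + Hc / (m_p * cp)
Denominator = 22.7 * 1.19 = 27.0130
Temperature rise = 42684 / 27.0130 = 1580.13 K
T_ad = 152 + 1580.13 = 1732.13 deg C


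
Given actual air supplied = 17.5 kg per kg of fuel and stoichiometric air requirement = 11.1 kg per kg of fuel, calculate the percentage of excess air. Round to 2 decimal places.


Excess air = actual - stoichiometric = 17.5 - 11.1 = 6.40 kg/kg fuel
Excess air % = (excess / stoich) * 100 = (6.40 / 11.1) * 100 = 57.66%


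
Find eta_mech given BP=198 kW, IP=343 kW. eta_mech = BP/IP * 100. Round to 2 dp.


eta_mech = (BP / IP) * 100
Ratio = 198 / 343 = 0.5773
eta_mech = 0.5773 * 100 = 57.73%


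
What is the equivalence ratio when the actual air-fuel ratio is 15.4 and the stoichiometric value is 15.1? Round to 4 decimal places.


phi = AFR_stoich / AFR_actual
phi = 15.1 / 15.4 = 0.9805


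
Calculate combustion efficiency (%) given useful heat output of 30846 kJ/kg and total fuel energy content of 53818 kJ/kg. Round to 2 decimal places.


Efficiency = (Q_useful / Q_fuel) * 100
Efficiency = (30846 / 53818) * 100
Efficiency = 0.5732 * 100 = 57.32%


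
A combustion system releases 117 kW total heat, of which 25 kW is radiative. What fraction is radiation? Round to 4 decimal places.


f_rad = Q_rad / Q_total
f_rad = 25 / 117 = 0.2137


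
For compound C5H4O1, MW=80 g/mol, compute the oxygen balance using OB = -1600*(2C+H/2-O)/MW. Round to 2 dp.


OB = -1600 * (2C + H/2 - O) / MW
Inner = 2*5 + 4/2 - 1 = 11.00
OB = -1600 * 11.00 / 80 = -220.00%


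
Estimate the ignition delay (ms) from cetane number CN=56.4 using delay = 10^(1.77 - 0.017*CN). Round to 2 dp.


delay = 10^(1.77 - 0.017*CN)
Exponent = 1.77 - 0.017*56.4 = 0.8112
delay = 10^0.8112 = 6.47 ms


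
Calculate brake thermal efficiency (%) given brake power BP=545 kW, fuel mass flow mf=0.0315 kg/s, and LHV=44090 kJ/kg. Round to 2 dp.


eta_BTE = (BP / (mf * LHV)) * 100
Denominator = 0.0315 * 44090 = 1388.8350 kW
eta_BTE = (545 / 1388.8350) * 100 = 39.24%


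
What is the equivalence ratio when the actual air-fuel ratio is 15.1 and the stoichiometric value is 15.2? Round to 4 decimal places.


phi = AFR_stoich / AFR_actual
phi = 15.2 / 15.1 = 1.0066


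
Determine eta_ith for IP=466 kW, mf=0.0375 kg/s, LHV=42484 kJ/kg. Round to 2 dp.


eta_ith = (IP / (mf * LHV)) * 100
Denominator = 0.0375 * 42484 = 1593.1500 kW
eta_ith = (466 / 1593.1500) * 100 = 29.25%


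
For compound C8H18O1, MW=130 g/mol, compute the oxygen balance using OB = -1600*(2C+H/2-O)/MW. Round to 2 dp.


OB = -1600 * (2C + H/2 - O) / MW
Inner = 2*8 + 18/2 - 1 = 24.00
OB = -1600 * 24.00 / 130 = -295.38%


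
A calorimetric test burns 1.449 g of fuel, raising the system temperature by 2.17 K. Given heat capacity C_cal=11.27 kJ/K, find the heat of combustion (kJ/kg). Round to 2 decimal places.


Hc = C_cal * delta_T / m_fuel
Q_released = 11.27 * 2.17 = 24.4559 kJ
m_fuel = 1.449 g = 1.449/1000 kg = 0.001449 kg
Hc = 24.4559 / 0.001449 = 16877.78 kJ/kg


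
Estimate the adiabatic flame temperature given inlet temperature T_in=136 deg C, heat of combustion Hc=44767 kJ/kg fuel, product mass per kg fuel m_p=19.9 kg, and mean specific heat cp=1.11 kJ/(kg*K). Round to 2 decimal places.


T_ad = T_in + Hc / (m_p * cp)
Denominator = 19.9 * 1.11 = 22.0890
Temperature rise = 44767 / 22.0890 = 2026.66 K
T_ad = 136 + 2026.66 = 2162.66 deg C


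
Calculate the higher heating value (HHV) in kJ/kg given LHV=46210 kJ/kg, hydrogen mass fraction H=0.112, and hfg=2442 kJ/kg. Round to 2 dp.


HHV = LHV + hfg * 9 * H
Water addition = 2442 * 9 * 0.112 = 2461.536 kJ/kg
HHV = 46210 + 2461.536 = 48671.54 kJ/kg


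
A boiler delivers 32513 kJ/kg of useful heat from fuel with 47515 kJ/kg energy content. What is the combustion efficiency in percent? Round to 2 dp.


Efficiency = (Q_useful / Q_fuel) * 100
Efficiency = (32513 / 47515) * 100
Efficiency = 0.6843 * 100 = 68.43%


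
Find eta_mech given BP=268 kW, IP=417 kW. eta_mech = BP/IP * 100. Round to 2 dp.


eta_mech = (BP / IP) * 100
Ratio = 268 / 417 = 0.6427
eta_mech = 0.6427 * 100 = 64.27%


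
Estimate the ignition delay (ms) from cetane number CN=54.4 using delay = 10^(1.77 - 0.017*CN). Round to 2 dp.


delay = 10^(1.77 - 0.017*CN)
Exponent = 1.77 - 0.017*54.4 = 0.8452
delay = 10^0.8452 = 7.00 ms


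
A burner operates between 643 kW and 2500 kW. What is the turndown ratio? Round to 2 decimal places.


TDR = Q_max / Q_min
TDR = 2500 / 643 = 3.89


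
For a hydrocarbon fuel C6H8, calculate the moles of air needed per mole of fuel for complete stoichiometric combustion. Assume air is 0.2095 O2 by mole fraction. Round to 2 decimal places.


Balanced combustion: C6H8 + 8 O2 -> 6 CO2 + 4 H2O
O2 needed = C + H/4 = 6 + 8/4 = 8.00 moles
Air moles = O2 / 0.2095 = 8.00 / 0.2095 = 38.19 moles air


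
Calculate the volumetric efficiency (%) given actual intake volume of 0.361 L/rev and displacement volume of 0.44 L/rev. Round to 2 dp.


eta_v = (V_actual / V_disp) * 100
Ratio = 0.361 / 0.44 = 0.8205
eta_v = 0.8205 * 100 = 82.05%


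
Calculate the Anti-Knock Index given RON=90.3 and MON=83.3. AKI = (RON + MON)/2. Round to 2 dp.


AKI = (RON + MON) / 2
AKI = (90.3 + 83.3) / 2
AKI = 173.6 / 2 = 86.80


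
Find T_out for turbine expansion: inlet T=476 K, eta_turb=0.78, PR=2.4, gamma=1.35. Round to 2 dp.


T_out = T_in * (1 - eta * (1 - PR^(-(gamma-1)/gamma)))
Exponent = -(1.35-1)/1.35 = -0.25925926
PR^exp = 2.4^(-0.25925926) = 0.79694200
Factor = 1 - 0.78*(1 - 0.79694200) = 0.84161476
T_out = 476 * 0.84161476 = 400.61 K


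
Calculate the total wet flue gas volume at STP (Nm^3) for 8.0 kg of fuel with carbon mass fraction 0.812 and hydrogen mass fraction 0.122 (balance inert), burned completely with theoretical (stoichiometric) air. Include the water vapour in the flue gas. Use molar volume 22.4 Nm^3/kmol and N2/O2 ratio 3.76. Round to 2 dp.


Per kg fuel: CO2 = (C/12 kmol)*22.4 = (0.812/12)*22.4 = 1.51573 Nm^3
Per kg fuel: H2O = (H/2 kmol)*22.4 = (0.122/2)*22.4 = 1.36640 Nm^3
O2 needed per kg fuel = C/12 + H/4 = 0.812/12 + 0.122/4 = 0.09816667 kmol
Per kg fuel: N2 = O2*3.76*22.4 = 0.09816667*3.76*22.4 = 8.26799 Nm^3
Total per kg = 1.51573 + 1.36640 + 8.26799 = 11.15012 Nm^3
Total = 11.15012 * 8.0 = 89.20 Nm^3


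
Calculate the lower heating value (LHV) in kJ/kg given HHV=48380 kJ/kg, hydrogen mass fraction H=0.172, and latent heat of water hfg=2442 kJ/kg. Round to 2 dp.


LHV = HHV - hfg * 9 * H
Water correction = 2442 * 9 * 0.172 = 3780.216 kJ/kg
LHV = 48380 - 3780.216 = 44599.78 kJ/kg


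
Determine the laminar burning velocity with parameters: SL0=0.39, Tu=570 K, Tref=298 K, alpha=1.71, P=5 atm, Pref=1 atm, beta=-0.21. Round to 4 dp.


SL = SL0 * (Tu/Tref)^alpha * (P/Pref)^beta
T ratio = 570/298 = 1.91275168
(T ratio)^alpha = 1.91275168^1.71 = 3.031351
(P/Pref)^beta = 5^(-0.21) = 0.713208
SL = 0.39 * 3.031351 * 0.713208 = 0.8432 m/s


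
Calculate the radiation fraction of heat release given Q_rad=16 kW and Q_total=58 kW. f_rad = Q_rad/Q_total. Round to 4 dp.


f_rad = Q_rad / Q_total
f_rad = 16 / 58 = 0.2759


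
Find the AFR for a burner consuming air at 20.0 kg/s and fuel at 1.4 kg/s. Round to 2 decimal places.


AFR = m_air / m_fuel
AFR = 20.0 / 1.4 = 14.29


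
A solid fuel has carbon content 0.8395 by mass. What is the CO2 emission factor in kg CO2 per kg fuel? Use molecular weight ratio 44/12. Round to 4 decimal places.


EF = C_frac * (M_CO2 / M_C)
EF = 0.8395 * (44/12)
EF = 0.8395 * 3.666667 = 3.0782 kg_CO2/kg_fuel


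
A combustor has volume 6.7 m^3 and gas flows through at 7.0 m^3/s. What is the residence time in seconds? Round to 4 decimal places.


tau = V / Q_flow
tau = 6.7 / 7.0 = 0.9571 s


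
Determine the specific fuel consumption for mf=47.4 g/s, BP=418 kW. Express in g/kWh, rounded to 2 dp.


SFC = (mf / BP) * 3600
Rate = 47.4 / 418 = 0.113397 g/(s*kW)
SFC = 0.113397 * 3600 = 408.23 g/kWh


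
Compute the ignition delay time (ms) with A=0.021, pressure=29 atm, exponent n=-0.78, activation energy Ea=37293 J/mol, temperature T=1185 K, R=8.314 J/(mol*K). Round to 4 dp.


tau = A * P^n * exp(Ea/(R*T))
P^n = 29^(-0.78) = 0.07233185
Ea/(R*T) = 37293/(8.314*1185) = 3.785288
exp(Ea/(R*T)) = 44.048363
tau = 0.021 * 0.07233185 * 44.048363 = 0.0669 ms


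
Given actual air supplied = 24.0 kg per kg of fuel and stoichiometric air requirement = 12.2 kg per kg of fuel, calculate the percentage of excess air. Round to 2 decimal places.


Excess air = actual - stoichiometric = 24.0 - 12.2 = 11.80 kg/kg fuel
Excess air % = (excess / stoich) * 100 = (11.80 / 12.2) * 100 = 96.72%


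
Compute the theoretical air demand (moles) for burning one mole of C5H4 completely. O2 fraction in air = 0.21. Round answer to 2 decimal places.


Balanced combustion: C5H4 + 6 O2 -> 5 CO2 + 2 H2O
O2 needed = C + H/4 = 5 + 4/4 = 6.00 moles
Air moles = O2 / 0.21 = 6.00 / 0.21 = 28.57 moles air


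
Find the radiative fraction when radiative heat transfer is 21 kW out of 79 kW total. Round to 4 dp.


f_rad = Q_rad / Q_total
f_rad = 21 / 79 = 0.2658


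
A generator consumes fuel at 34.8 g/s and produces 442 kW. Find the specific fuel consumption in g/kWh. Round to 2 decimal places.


SFC = (mf / BP) * 3600
Rate = 34.8 / 442 = 0.078733 g/(s*kW)
SFC = 0.078733 * 3600 = 283.44 g/kWh


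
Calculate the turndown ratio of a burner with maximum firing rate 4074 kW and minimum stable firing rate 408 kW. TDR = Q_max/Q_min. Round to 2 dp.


TDR = Q_max / Q_min
TDR = 4074 / 408 = 9.99


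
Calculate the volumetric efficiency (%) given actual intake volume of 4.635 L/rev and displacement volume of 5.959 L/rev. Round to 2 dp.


eta_v = (V_actual / V_disp) * 100
Ratio = 4.635 / 5.959 = 0.7778
eta_v = 0.7778 * 100 = 77.78%


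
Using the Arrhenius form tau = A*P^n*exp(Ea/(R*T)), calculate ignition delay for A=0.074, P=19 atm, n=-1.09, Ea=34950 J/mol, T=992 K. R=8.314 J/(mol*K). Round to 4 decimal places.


tau = A * P^n * exp(Ea/(R*T))
P^n = 19^(-1.09) = 0.04037928
Ea/(R*T) = 34950/(8.314*992) = 4.237654
exp(Ea/(R*T)) = 69.245208
tau = 0.074 * 0.04037928 * 69.245208 = 0.2069 ms


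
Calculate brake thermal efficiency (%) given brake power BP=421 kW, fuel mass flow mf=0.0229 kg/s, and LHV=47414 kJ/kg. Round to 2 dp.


eta_BTE = (BP / (mf * LHV)) * 100
Denominator = 0.0229 * 47414 = 1085.7806 kW
eta_BTE = (421 / 1085.7806) * 100 = 38.77%


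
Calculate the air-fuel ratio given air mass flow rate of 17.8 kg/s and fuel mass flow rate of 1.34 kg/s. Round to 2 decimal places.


AFR = m_air / m_fuel
AFR = 17.8 / 1.34 = 13.28


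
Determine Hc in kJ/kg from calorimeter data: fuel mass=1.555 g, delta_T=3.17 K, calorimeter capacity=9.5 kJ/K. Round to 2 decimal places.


Hc = C_cal * delta_T / m_fuel
Q_released = 9.5 * 3.17 = 30.1150 kJ
m_fuel = 1.555 g = 1.555/1000 kg = 0.001555 kg
Hc = 30.1150 / 0.001555 = 19366.56 kJ/kg


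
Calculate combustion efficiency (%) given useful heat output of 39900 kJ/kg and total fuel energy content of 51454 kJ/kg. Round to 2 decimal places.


Efficiency = (Q_useful / Q_fuel) * 100
Efficiency = (39900 / 51454) * 100
Efficiency = 0.7754 * 100 = 77.54%


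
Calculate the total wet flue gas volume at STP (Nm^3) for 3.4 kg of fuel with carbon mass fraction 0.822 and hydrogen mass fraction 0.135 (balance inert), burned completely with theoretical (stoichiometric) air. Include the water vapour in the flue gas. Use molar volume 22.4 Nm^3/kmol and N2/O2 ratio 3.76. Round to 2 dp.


Per kg fuel: CO2 = (C/12 kmol)*22.4 = (0.822/12)*22.4 = 1.53440 Nm^3
Per kg fuel: H2O = (H/2 kmol)*22.4 = (0.135/2)*22.4 = 1.51200 Nm^3
O2 needed per kg fuel = C/12 + H/4 = 0.822/12 + 0.135/4 = 0.10225000 kmol
Per kg fuel: N2 = O2*3.76*22.4 = 0.10225000*3.76*22.4 = 8.61190 Nm^3
Total per kg = 1.53440 + 1.51200 + 8.61190 = 11.65830 Nm^3
Total = 11.65830 * 3.4 = 39.64 Nm^3


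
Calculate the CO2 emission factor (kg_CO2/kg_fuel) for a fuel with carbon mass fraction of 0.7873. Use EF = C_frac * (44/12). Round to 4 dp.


EF = C_frac * (M_CO2 / M_C)
EF = 0.7873 * (44/12)
EF = 0.7873 * 3.666667 = 2.8868 kg_CO2/kg_fuel


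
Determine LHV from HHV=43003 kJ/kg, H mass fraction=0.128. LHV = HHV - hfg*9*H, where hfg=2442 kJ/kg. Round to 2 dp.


LHV = HHV - hfg * 9 * H
Water correction = 2442 * 9 * 0.128 = 2813.184 kJ/kg
LHV = 43003 - 2813.184 = 40189.82 kJ/kg


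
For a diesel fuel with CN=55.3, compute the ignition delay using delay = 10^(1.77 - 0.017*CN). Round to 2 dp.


delay = 10^(1.77 - 0.017*CN)
Exponent = 1.77 - 0.017*55.3 = 0.8299
delay = 10^0.8299 = 6.76 ms


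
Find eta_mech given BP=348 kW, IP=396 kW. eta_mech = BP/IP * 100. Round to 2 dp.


eta_mech = (BP / IP) * 100
Ratio = 348 / 396 = 0.8788
eta_mech = 0.8788 * 100 = 87.88%


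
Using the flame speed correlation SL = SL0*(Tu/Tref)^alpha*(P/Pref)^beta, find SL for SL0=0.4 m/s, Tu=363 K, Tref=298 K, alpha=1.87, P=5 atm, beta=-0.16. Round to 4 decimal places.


SL = SL0 * (Tu/Tref)^alpha * (P/Pref)^beta
T ratio = 363/298 = 1.21812081
(T ratio)^alpha = 1.21812081^1.87 = 1.446242
(P/Pref)^beta = 5^(-0.16) = 0.772974
SL = 0.4 * 1.446242 * 0.772974 = 0.4472 m/s


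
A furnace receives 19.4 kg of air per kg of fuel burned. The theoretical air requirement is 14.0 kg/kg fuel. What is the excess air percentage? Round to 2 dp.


Excess air = actual - stoichiometric = 19.4 - 14.0 = 5.40 kg/kg fuel
Excess air % = (excess / stoich) * 100 = (5.40 / 14.0) * 100 = 38.57%


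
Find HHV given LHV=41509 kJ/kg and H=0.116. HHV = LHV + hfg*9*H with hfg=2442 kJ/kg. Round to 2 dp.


HHV = LHV + hfg * 9 * H
Water addition = 2442 * 9 * 0.116 = 2549.448 kJ/kg
HHV = 41509 + 2549.448 = 44058.45 kJ/kg


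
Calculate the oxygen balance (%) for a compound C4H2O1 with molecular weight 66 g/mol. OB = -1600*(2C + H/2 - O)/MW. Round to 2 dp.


OB = -1600 * (2C + H/2 - O) / MW
Inner = 2*4 + 2/2 - 1 = 8.00
OB = -1600 * 8.00 / 66 = -193.94%


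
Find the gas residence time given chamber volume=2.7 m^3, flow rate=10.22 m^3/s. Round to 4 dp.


tau = V / Q_flow
tau = 2.7 / 10.22 = 0.2642 s


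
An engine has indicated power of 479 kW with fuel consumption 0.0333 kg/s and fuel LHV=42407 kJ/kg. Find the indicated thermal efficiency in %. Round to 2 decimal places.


eta_ith = (IP / (mf * LHV)) * 100
Denominator = 0.0333 * 42407 = 1412.1531 kW
eta_ith = (479 / 1412.1531) * 100 = 33.92%


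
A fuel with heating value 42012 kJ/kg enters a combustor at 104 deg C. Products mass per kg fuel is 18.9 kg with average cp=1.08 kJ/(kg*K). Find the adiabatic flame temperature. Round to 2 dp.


T_ad = T_in + Hc / (m_p * cp)
Denominator = 18.9 * 1.08 = 20.4120
Temperature rise = 42012 / 20.4120 = 2058.20 K
T_ad = 104 + 2058.20 = 2162.20 deg C


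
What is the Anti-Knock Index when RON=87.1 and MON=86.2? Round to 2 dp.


AKI = (RON + MON) / 2
AKI = (87.1 + 86.2) / 2
AKI = 173.3 / 2 = 86.65


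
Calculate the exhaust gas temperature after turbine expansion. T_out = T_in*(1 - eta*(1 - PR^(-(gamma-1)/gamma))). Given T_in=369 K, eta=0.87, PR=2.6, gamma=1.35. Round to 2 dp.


T_out = T_in * (1 - eta * (1 - PR^(-(gamma-1)/gamma)))
Exponent = -(1.35-1)/1.35 = -0.25925926
PR^exp = 2.6^(-0.25925926) = 0.78057442
Factor = 1 - 0.87*(1 - 0.78057442) = 0.80909975
T_out = 369 * 0.80909975 = 298.56 K


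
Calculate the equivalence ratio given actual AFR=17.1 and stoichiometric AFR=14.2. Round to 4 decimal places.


phi = AFR_stoich / AFR_actual
phi = 14.2 / 17.1 = 0.8304


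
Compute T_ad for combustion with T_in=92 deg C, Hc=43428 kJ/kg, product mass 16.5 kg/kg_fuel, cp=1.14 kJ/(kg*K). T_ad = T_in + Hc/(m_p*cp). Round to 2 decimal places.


T_ad = T_in + Hc / (m_p * cp)
Denominator = 16.5 * 1.14 = 18.8100
Temperature rise = 43428 / 18.8100 = 2308.77 K
T_ad = 92 + 2308.77 = 2400.77 deg C


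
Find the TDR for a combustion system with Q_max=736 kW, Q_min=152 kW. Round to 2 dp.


TDR = Q_max / Q_min
TDR = 736 / 152 = 4.84


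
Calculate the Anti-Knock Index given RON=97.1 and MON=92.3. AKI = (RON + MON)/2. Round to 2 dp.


AKI = (RON + MON) / 2
AKI = (97.1 + 92.3) / 2
AKI = 189.4 / 2 = 94.70


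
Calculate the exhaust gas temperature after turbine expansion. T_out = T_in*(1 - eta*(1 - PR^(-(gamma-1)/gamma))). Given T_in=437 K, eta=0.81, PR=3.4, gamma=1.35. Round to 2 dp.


T_out = T_in * (1 - eta * (1 - PR^(-(gamma-1)/gamma)))
Exponent = -(1.35-1)/1.35 = -0.25925926
PR^exp = 3.4^(-0.25925926) = 0.72813041
Factor = 1 - 0.81*(1 - 0.72813041) = 0.77978563
T_out = 437 * 0.77978563 = 340.77 K


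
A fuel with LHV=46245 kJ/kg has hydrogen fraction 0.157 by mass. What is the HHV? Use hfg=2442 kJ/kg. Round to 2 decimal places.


HHV = LHV + hfg * 9 * H
Water addition = 2442 * 9 * 0.157 = 3450.546 kJ/kg
HHV = 46245 + 3450.546 = 49695.55 kJ/kg


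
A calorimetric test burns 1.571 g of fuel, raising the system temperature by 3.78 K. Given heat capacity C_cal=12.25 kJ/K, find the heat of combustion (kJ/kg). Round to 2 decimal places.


Hc = C_cal * delta_T / m_fuel
Q_released = 12.25 * 3.78 = 46.3050 kJ
m_fuel = 1.571 g = 1.571/1000 kg = 0.001571 kg
Hc = 46.3050 / 0.001571 = 29474.86 kJ/kg


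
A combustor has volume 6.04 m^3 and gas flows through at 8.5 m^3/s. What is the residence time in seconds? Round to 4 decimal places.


tau = V / Q_flow
tau = 6.04 / 8.5 = 0.7106 s


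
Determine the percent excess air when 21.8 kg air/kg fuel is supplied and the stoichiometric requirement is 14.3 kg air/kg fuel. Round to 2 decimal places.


Excess air = actual - stoichiometric = 21.8 - 14.3 = 7.50 kg/kg fuel
Excess air % = (excess / stoich) * 100 = (7.50 / 14.3) * 100 = 52.45%


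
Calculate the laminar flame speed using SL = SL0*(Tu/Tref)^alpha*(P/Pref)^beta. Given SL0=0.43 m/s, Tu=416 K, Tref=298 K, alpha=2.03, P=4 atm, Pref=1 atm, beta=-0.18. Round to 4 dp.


SL = SL0 * (Tu/Tref)^alpha * (P/Pref)^beta
T ratio = 416/298 = 1.39597315
(T ratio)^alpha = 1.39597315^2.03 = 1.968341
(P/Pref)^beta = 4^(-0.18) = 0.779165
SL = 0.43 * 1.968341 * 0.779165 = 0.6595 m/s
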